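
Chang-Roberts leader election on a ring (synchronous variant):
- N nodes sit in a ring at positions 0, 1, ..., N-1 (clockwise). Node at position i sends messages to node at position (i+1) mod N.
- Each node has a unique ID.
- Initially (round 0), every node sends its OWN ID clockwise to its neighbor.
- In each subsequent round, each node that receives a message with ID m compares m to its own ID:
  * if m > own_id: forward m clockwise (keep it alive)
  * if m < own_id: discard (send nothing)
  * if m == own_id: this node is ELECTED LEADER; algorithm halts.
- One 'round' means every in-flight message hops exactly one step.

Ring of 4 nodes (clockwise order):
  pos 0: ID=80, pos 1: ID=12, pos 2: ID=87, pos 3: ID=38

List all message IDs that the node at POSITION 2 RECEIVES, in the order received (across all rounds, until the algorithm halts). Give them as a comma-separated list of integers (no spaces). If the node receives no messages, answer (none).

Round 1: pos1(id12) recv 80: fwd; pos2(id87) recv 12: drop; pos3(id38) recv 87: fwd; pos0(id80) recv 38: drop
Round 2: pos2(id87) recv 80: drop; pos0(id80) recv 87: fwd
Round 3: pos1(id12) recv 87: fwd
Round 4: pos2(id87) recv 87: ELECTED

Answer: 12,80,87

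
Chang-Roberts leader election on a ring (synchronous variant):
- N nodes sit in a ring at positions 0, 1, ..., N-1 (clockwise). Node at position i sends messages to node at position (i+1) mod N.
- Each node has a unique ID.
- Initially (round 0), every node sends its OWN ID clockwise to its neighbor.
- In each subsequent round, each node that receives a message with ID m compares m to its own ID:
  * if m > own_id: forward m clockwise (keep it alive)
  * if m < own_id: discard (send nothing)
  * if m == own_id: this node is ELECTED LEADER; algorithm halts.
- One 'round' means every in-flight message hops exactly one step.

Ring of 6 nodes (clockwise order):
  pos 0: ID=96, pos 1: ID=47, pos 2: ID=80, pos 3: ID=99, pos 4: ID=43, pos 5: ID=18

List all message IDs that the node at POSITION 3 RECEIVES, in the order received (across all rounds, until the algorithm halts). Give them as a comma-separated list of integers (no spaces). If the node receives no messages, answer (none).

Round 1: pos1(id47) recv 96: fwd; pos2(id80) recv 47: drop; pos3(id99) recv 80: drop; pos4(id43) recv 99: fwd; pos5(id18) recv 43: fwd; pos0(id96) recv 18: drop
Round 2: pos2(id80) recv 96: fwd; pos5(id18) recv 99: fwd; pos0(id96) recv 43: drop
Round 3: pos3(id99) recv 96: drop; pos0(id96) recv 99: fwd
Round 4: pos1(id47) recv 99: fwd
Round 5: pos2(id80) recv 99: fwd
Round 6: pos3(id99) recv 99: ELECTED

Answer: 80,96,99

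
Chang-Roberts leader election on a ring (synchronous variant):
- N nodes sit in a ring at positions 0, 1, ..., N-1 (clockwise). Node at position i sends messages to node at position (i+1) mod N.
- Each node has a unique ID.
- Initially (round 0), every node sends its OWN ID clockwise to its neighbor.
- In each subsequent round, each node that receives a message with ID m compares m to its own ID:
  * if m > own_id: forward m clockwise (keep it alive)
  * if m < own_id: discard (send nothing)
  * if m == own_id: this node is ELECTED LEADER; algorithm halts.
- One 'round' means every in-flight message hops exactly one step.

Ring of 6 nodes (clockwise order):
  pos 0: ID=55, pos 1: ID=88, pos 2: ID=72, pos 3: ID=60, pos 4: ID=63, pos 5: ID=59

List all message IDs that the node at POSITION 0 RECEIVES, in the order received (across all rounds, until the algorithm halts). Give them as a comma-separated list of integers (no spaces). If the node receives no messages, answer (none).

Answer: 59,63,72,88

Derivation:
Round 1: pos1(id88) recv 55: drop; pos2(id72) recv 88: fwd; pos3(id60) recv 72: fwd; pos4(id63) recv 60: drop; pos5(id59) recv 63: fwd; pos0(id55) recv 59: fwd
Round 2: pos3(id60) recv 88: fwd; pos4(id63) recv 72: fwd; pos0(id55) recv 63: fwd; pos1(id88) recv 59: drop
Round 3: pos4(id63) recv 88: fwd; pos5(id59) recv 72: fwd; pos1(id88) recv 63: drop
Round 4: pos5(id59) recv 88: fwd; pos0(id55) recv 72: fwd
Round 5: pos0(id55) recv 88: fwd; pos1(id88) recv 72: drop
Round 6: pos1(id88) recv 88: ELECTED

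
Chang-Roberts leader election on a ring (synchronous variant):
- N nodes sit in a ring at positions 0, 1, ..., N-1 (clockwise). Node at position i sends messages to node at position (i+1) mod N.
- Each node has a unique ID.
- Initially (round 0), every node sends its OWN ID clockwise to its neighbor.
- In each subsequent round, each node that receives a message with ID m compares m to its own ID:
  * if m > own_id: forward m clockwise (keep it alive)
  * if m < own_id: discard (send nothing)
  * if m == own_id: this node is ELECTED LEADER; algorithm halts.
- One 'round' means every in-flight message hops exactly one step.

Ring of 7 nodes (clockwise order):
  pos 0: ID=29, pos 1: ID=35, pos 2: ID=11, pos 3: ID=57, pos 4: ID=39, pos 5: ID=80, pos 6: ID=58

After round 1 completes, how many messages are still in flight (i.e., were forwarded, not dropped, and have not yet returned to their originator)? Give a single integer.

Round 1: pos1(id35) recv 29: drop; pos2(id11) recv 35: fwd; pos3(id57) recv 11: drop; pos4(id39) recv 57: fwd; pos5(id80) recv 39: drop; pos6(id58) recv 80: fwd; pos0(id29) recv 58: fwd
After round 1: 4 messages still in flight

Answer: 4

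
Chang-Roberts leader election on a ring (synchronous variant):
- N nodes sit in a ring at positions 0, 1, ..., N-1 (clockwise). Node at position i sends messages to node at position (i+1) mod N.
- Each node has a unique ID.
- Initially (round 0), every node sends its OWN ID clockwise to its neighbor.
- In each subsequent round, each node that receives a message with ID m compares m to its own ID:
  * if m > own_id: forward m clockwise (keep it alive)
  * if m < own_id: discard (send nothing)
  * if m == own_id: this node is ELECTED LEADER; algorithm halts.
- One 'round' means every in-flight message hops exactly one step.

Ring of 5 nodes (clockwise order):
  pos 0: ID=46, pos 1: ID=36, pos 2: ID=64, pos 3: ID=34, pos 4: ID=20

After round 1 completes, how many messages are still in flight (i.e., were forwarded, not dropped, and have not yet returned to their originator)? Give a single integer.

Round 1: pos1(id36) recv 46: fwd; pos2(id64) recv 36: drop; pos3(id34) recv 64: fwd; pos4(id20) recv 34: fwd; pos0(id46) recv 20: drop
After round 1: 3 messages still in flight

Answer: 3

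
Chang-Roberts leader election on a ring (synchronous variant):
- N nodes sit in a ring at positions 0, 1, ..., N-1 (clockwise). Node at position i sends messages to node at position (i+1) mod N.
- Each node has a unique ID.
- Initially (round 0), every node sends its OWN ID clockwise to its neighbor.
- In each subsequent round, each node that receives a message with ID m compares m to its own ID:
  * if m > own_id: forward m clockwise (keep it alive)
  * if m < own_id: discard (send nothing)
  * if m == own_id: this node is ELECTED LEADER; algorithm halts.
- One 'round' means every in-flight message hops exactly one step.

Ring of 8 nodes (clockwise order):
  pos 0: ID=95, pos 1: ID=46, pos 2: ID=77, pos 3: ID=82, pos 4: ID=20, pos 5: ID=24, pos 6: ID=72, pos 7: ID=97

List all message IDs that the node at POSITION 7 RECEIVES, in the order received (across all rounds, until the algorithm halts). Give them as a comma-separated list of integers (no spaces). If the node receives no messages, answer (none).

Answer: 72,82,95,97

Derivation:
Round 1: pos1(id46) recv 95: fwd; pos2(id77) recv 46: drop; pos3(id82) recv 77: drop; pos4(id20) recv 82: fwd; pos5(id24) recv 20: drop; pos6(id72) recv 24: drop; pos7(id97) recv 72: drop; pos0(id95) recv 97: fwd
Round 2: pos2(id77) recv 95: fwd; pos5(id24) recv 82: fwd; pos1(id46) recv 97: fwd
Round 3: pos3(id82) recv 95: fwd; pos6(id72) recv 82: fwd; pos2(id77) recv 97: fwd
Round 4: pos4(id20) recv 95: fwd; pos7(id97) recv 82: drop; pos3(id82) recv 97: fwd
Round 5: pos5(id24) recv 95: fwd; pos4(id20) recv 97: fwd
Round 6: pos6(id72) recv 95: fwd; pos5(id24) recv 97: fwd
Round 7: pos7(id97) recv 95: drop; pos6(id72) recv 97: fwd
Round 8: pos7(id97) recv 97: ELECTED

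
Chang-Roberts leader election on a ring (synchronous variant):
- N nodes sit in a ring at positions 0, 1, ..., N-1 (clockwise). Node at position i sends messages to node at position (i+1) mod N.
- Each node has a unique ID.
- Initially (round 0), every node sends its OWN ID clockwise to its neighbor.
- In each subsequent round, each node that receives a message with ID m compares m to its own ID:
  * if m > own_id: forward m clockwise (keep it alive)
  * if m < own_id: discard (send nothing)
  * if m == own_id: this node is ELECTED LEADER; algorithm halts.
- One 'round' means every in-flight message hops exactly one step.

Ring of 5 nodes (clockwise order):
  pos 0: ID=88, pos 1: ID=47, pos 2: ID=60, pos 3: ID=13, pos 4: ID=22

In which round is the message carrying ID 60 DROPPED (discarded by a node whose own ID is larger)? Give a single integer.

Round 1: pos1(id47) recv 88: fwd; pos2(id60) recv 47: drop; pos3(id13) recv 60: fwd; pos4(id22) recv 13: drop; pos0(id88) recv 22: drop
Round 2: pos2(id60) recv 88: fwd; pos4(id22) recv 60: fwd
Round 3: pos3(id13) recv 88: fwd; pos0(id88) recv 60: drop
Round 4: pos4(id22) recv 88: fwd
Round 5: pos0(id88) recv 88: ELECTED
Message ID 60 originates at pos 2; dropped at pos 0 in round 3

Answer: 3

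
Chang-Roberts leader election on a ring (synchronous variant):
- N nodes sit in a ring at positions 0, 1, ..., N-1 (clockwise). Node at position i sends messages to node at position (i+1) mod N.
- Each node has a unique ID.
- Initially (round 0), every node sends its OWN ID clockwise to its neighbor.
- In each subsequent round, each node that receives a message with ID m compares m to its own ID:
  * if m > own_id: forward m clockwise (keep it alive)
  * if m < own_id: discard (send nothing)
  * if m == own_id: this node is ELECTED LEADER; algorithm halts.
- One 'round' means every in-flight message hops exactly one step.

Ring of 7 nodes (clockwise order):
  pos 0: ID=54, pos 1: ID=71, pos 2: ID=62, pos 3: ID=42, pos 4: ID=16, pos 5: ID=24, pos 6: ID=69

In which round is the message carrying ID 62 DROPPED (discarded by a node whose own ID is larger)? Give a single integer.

Answer: 4

Derivation:
Round 1: pos1(id71) recv 54: drop; pos2(id62) recv 71: fwd; pos3(id42) recv 62: fwd; pos4(id16) recv 42: fwd; pos5(id24) recv 16: drop; pos6(id69) recv 24: drop; pos0(id54) recv 69: fwd
Round 2: pos3(id42) recv 71: fwd; pos4(id16) recv 62: fwd; pos5(id24) recv 42: fwd; pos1(id71) recv 69: drop
Round 3: pos4(id16) recv 71: fwd; pos5(id24) recv 62: fwd; pos6(id69) recv 42: drop
Round 4: pos5(id24) recv 71: fwd; pos6(id69) recv 62: drop
Round 5: pos6(id69) recv 71: fwd
Round 6: pos0(id54) recv 71: fwd
Round 7: pos1(id71) recv 71: ELECTED
Message ID 62 originates at pos 2; dropped at pos 6 in round 4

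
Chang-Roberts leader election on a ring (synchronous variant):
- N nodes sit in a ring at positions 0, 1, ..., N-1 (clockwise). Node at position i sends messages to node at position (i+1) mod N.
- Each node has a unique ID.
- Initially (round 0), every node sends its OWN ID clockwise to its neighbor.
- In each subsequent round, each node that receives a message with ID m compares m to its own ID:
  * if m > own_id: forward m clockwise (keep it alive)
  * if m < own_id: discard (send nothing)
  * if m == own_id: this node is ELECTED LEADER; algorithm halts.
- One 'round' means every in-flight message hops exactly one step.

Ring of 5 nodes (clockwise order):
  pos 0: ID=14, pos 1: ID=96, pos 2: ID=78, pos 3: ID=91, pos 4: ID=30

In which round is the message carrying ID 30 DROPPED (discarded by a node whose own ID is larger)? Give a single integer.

Answer: 2

Derivation:
Round 1: pos1(id96) recv 14: drop; pos2(id78) recv 96: fwd; pos3(id91) recv 78: drop; pos4(id30) recv 91: fwd; pos0(id14) recv 30: fwd
Round 2: pos3(id91) recv 96: fwd; pos0(id14) recv 91: fwd; pos1(id96) recv 30: drop
Round 3: pos4(id30) recv 96: fwd; pos1(id96) recv 91: drop
Round 4: pos0(id14) recv 96: fwd
Round 5: pos1(id96) recv 96: ELECTED
Message ID 30 originates at pos 4; dropped at pos 1 in round 2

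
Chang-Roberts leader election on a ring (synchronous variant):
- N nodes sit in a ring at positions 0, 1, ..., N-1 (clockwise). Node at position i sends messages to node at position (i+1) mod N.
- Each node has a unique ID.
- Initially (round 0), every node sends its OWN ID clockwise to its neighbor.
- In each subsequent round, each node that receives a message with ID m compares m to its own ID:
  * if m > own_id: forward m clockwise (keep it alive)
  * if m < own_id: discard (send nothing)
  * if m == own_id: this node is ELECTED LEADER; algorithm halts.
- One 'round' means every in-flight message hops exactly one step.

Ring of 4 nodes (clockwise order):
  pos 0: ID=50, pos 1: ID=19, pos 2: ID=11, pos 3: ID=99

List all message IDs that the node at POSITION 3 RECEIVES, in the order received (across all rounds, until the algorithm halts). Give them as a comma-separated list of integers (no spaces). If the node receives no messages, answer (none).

Round 1: pos1(id19) recv 50: fwd; pos2(id11) recv 19: fwd; pos3(id99) recv 11: drop; pos0(id50) recv 99: fwd
Round 2: pos2(id11) recv 50: fwd; pos3(id99) recv 19: drop; pos1(id19) recv 99: fwd
Round 3: pos3(id99) recv 50: drop; pos2(id11) recv 99: fwd
Round 4: pos3(id99) recv 99: ELECTED

Answer: 11,19,50,99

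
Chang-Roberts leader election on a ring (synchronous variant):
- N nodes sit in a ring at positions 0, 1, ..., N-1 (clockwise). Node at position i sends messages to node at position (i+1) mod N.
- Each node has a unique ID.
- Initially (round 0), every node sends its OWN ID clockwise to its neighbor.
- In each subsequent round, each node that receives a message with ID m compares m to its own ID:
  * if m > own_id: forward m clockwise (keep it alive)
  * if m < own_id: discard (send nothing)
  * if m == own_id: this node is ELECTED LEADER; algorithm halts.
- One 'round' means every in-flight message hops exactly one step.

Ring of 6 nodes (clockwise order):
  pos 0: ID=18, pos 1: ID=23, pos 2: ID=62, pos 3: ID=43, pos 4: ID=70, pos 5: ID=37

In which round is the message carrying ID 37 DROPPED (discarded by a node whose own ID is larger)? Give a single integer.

Answer: 3

Derivation:
Round 1: pos1(id23) recv 18: drop; pos2(id62) recv 23: drop; pos3(id43) recv 62: fwd; pos4(id70) recv 43: drop; pos5(id37) recv 70: fwd; pos0(id18) recv 37: fwd
Round 2: pos4(id70) recv 62: drop; pos0(id18) recv 70: fwd; pos1(id23) recv 37: fwd
Round 3: pos1(id23) recv 70: fwd; pos2(id62) recv 37: drop
Round 4: pos2(id62) recv 70: fwd
Round 5: pos3(id43) recv 70: fwd
Round 6: pos4(id70) recv 70: ELECTED
Message ID 37 originates at pos 5; dropped at pos 2 in round 3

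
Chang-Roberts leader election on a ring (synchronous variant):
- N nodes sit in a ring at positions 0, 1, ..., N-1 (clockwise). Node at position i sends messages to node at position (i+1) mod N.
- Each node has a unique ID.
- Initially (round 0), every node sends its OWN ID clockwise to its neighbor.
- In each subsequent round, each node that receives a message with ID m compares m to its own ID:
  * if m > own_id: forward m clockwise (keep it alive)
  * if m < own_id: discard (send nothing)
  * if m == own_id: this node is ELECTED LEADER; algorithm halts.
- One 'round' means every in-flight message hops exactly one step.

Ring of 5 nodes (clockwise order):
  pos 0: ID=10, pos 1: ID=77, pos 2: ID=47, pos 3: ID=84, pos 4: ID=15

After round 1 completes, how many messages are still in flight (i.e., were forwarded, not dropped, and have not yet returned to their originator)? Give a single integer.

Round 1: pos1(id77) recv 10: drop; pos2(id47) recv 77: fwd; pos3(id84) recv 47: drop; pos4(id15) recv 84: fwd; pos0(id10) recv 15: fwd
After round 1: 3 messages still in flight

Answer: 3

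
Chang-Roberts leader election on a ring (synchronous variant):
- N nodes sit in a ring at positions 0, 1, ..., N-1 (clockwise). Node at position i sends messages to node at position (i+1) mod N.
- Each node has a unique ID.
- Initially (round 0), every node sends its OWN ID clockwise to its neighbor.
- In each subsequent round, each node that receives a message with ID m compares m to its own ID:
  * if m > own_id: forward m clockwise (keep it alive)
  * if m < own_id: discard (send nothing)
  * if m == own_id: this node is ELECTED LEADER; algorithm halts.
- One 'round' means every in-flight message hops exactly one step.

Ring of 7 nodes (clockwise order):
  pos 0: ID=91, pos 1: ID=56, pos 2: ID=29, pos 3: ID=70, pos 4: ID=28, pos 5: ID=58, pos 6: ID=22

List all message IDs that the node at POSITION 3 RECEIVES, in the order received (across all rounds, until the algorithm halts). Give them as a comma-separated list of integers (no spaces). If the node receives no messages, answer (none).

Round 1: pos1(id56) recv 91: fwd; pos2(id29) recv 56: fwd; pos3(id70) recv 29: drop; pos4(id28) recv 70: fwd; pos5(id58) recv 28: drop; pos6(id22) recv 58: fwd; pos0(id91) recv 22: drop
Round 2: pos2(id29) recv 91: fwd; pos3(id70) recv 56: drop; pos5(id58) recv 70: fwd; pos0(id91) recv 58: drop
Round 3: pos3(id70) recv 91: fwd; pos6(id22) recv 70: fwd
Round 4: pos4(id28) recv 91: fwd; pos0(id91) recv 70: drop
Round 5: pos5(id58) recv 91: fwd
Round 6: pos6(id22) recv 91: fwd
Round 7: pos0(id91) recv 91: ELECTED

Answer: 29,56,91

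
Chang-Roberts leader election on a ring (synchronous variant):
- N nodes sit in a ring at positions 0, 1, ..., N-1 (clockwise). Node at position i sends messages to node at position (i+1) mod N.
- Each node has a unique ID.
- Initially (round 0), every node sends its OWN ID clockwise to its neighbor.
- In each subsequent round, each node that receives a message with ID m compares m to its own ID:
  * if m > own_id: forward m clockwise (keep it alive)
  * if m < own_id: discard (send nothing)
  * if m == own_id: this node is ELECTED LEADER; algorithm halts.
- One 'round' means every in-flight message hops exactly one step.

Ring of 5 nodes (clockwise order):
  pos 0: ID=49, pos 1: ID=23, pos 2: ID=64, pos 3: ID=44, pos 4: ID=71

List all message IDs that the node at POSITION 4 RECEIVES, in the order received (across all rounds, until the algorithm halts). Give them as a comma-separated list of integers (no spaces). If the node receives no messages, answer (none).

Answer: 44,64,71

Derivation:
Round 1: pos1(id23) recv 49: fwd; pos2(id64) recv 23: drop; pos3(id44) recv 64: fwd; pos4(id71) recv 44: drop; pos0(id49) recv 71: fwd
Round 2: pos2(id64) recv 49: drop; pos4(id71) recv 64: drop; pos1(id23) recv 71: fwd
Round 3: pos2(id64) recv 71: fwd
Round 4: pos3(id44) recv 71: fwd
Round 5: pos4(id71) recv 71: ELECTED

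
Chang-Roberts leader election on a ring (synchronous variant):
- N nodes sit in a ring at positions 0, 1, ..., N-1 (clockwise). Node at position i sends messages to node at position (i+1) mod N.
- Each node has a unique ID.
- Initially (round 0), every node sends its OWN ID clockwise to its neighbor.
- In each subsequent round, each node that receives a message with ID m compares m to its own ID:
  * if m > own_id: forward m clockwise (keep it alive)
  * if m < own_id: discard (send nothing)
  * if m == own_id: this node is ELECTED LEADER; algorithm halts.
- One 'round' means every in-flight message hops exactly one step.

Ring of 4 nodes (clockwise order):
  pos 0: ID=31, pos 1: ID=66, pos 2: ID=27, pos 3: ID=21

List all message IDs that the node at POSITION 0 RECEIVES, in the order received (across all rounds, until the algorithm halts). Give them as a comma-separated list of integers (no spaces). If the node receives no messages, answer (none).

Answer: 21,27,66

Derivation:
Round 1: pos1(id66) recv 31: drop; pos2(id27) recv 66: fwd; pos3(id21) recv 27: fwd; pos0(id31) recv 21: drop
Round 2: pos3(id21) recv 66: fwd; pos0(id31) recv 27: drop
Round 3: pos0(id31) recv 66: fwd
Round 4: pos1(id66) recv 66: ELECTED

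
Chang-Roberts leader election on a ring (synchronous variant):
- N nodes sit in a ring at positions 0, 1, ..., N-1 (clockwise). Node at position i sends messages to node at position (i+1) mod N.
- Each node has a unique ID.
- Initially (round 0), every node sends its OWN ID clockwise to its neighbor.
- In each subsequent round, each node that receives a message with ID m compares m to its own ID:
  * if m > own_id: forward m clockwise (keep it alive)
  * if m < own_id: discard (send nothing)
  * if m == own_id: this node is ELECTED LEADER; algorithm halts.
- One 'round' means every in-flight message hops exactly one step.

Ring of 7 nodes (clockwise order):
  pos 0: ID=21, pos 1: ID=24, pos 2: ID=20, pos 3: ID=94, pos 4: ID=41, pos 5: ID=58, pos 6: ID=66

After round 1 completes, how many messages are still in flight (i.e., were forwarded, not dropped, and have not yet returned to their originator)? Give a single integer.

Answer: 3

Derivation:
Round 1: pos1(id24) recv 21: drop; pos2(id20) recv 24: fwd; pos3(id94) recv 20: drop; pos4(id41) recv 94: fwd; pos5(id58) recv 41: drop; pos6(id66) recv 58: drop; pos0(id21) recv 66: fwd
After round 1: 3 messages still in flight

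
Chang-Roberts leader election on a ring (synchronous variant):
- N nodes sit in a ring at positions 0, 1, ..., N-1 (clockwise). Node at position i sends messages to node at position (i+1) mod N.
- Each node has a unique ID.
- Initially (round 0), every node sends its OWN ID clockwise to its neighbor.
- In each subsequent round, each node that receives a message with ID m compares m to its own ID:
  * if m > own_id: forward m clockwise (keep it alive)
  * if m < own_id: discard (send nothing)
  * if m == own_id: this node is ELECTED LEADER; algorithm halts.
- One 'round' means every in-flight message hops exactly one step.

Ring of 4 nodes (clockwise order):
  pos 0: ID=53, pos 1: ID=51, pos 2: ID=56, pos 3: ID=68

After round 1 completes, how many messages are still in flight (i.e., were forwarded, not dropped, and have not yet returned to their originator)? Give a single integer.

Round 1: pos1(id51) recv 53: fwd; pos2(id56) recv 51: drop; pos3(id68) recv 56: drop; pos0(id53) recv 68: fwd
After round 1: 2 messages still in flight

Answer: 2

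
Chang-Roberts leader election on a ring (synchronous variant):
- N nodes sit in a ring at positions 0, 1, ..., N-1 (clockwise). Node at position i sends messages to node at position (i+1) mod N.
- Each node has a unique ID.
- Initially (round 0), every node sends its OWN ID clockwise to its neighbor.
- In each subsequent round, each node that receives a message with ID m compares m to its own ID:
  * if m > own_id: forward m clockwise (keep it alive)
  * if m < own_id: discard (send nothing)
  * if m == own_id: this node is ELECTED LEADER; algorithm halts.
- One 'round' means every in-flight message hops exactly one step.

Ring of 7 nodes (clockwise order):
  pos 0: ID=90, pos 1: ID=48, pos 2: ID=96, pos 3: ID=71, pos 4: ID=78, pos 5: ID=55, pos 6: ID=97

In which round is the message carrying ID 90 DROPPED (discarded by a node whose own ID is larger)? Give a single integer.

Round 1: pos1(id48) recv 90: fwd; pos2(id96) recv 48: drop; pos3(id71) recv 96: fwd; pos4(id78) recv 71: drop; pos5(id55) recv 78: fwd; pos6(id97) recv 55: drop; pos0(id90) recv 97: fwd
Round 2: pos2(id96) recv 90: drop; pos4(id78) recv 96: fwd; pos6(id97) recv 78: drop; pos1(id48) recv 97: fwd
Round 3: pos5(id55) recv 96: fwd; pos2(id96) recv 97: fwd
Round 4: pos6(id97) recv 96: drop; pos3(id71) recv 97: fwd
Round 5: pos4(id78) recv 97: fwd
Round 6: pos5(id55) recv 97: fwd
Round 7: pos6(id97) recv 97: ELECTED
Message ID 90 originates at pos 0; dropped at pos 2 in round 2

Answer: 2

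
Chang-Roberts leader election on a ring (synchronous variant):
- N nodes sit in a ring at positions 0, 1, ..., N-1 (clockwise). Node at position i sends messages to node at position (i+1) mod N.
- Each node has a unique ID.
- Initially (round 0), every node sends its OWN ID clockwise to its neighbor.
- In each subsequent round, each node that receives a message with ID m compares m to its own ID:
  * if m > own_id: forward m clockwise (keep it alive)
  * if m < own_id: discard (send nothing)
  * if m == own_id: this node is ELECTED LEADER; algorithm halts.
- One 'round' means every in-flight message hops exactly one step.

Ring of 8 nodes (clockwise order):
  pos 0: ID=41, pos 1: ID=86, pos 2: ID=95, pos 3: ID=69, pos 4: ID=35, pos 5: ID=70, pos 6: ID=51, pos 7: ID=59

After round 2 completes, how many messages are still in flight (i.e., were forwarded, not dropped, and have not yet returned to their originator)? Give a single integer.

Round 1: pos1(id86) recv 41: drop; pos2(id95) recv 86: drop; pos3(id69) recv 95: fwd; pos4(id35) recv 69: fwd; pos5(id70) recv 35: drop; pos6(id51) recv 70: fwd; pos7(id59) recv 51: drop; pos0(id41) recv 59: fwd
Round 2: pos4(id35) recv 95: fwd; pos5(id70) recv 69: drop; pos7(id59) recv 70: fwd; pos1(id86) recv 59: drop
After round 2: 2 messages still in flight

Answer: 2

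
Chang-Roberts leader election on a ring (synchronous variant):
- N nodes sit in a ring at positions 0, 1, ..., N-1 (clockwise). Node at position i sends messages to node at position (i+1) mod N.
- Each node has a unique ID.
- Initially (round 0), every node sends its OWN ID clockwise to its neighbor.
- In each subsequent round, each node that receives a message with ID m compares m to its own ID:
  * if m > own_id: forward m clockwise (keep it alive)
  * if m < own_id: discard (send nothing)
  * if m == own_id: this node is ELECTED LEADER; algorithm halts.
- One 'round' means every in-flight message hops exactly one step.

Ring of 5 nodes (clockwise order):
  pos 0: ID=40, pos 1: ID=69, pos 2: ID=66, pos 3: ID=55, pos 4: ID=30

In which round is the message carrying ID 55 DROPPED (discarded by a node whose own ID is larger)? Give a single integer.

Answer: 3

Derivation:
Round 1: pos1(id69) recv 40: drop; pos2(id66) recv 69: fwd; pos3(id55) recv 66: fwd; pos4(id30) recv 55: fwd; pos0(id40) recv 30: drop
Round 2: pos3(id55) recv 69: fwd; pos4(id30) recv 66: fwd; pos0(id40) recv 55: fwd
Round 3: pos4(id30) recv 69: fwd; pos0(id40) recv 66: fwd; pos1(id69) recv 55: drop
Round 4: pos0(id40) recv 69: fwd; pos1(id69) recv 66: drop
Round 5: pos1(id69) recv 69: ELECTED
Message ID 55 originates at pos 3; dropped at pos 1 in round 3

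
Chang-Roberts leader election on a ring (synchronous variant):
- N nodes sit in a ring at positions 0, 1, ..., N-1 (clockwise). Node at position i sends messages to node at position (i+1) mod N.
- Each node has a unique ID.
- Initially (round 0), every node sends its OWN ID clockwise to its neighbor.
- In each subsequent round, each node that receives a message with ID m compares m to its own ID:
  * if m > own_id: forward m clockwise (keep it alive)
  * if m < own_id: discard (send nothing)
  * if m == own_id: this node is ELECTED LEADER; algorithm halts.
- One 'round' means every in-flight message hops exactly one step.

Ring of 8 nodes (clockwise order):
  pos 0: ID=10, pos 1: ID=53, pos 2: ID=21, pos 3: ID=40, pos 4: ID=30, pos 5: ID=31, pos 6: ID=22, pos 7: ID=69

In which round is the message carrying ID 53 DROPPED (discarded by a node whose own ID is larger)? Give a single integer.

Round 1: pos1(id53) recv 10: drop; pos2(id21) recv 53: fwd; pos3(id40) recv 21: drop; pos4(id30) recv 40: fwd; pos5(id31) recv 30: drop; pos6(id22) recv 31: fwd; pos7(id69) recv 22: drop; pos0(id10) recv 69: fwd
Round 2: pos3(id40) recv 53: fwd; pos5(id31) recv 40: fwd; pos7(id69) recv 31: drop; pos1(id53) recv 69: fwd
Round 3: pos4(id30) recv 53: fwd; pos6(id22) recv 40: fwd; pos2(id21) recv 69: fwd
Round 4: pos5(id31) recv 53: fwd; pos7(id69) recv 40: drop; pos3(id40) recv 69: fwd
Round 5: pos6(id22) recv 53: fwd; pos4(id30) recv 69: fwd
Round 6: pos7(id69) recv 53: drop; pos5(id31) recv 69: fwd
Round 7: pos6(id22) recv 69: fwd
Round 8: pos7(id69) recv 69: ELECTED
Message ID 53 originates at pos 1; dropped at pos 7 in round 6

Answer: 6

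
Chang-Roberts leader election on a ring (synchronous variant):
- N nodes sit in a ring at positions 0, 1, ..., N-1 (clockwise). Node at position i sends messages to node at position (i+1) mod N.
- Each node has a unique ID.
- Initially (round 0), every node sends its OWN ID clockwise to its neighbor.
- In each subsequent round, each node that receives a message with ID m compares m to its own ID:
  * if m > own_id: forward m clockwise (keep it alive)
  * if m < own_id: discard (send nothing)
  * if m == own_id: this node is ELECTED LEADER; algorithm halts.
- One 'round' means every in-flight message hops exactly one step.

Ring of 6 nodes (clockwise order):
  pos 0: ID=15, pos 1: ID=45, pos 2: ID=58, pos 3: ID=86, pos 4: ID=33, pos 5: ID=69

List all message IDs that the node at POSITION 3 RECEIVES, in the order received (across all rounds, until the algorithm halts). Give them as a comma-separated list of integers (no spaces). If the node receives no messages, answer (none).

Round 1: pos1(id45) recv 15: drop; pos2(id58) recv 45: drop; pos3(id86) recv 58: drop; pos4(id33) recv 86: fwd; pos5(id69) recv 33: drop; pos0(id15) recv 69: fwd
Round 2: pos5(id69) recv 86: fwd; pos1(id45) recv 69: fwd
Round 3: pos0(id15) recv 86: fwd; pos2(id58) recv 69: fwd
Round 4: pos1(id45) recv 86: fwd; pos3(id86) recv 69: drop
Round 5: pos2(id58) recv 86: fwd
Round 6: pos3(id86) recv 86: ELECTED

Answer: 58,69,86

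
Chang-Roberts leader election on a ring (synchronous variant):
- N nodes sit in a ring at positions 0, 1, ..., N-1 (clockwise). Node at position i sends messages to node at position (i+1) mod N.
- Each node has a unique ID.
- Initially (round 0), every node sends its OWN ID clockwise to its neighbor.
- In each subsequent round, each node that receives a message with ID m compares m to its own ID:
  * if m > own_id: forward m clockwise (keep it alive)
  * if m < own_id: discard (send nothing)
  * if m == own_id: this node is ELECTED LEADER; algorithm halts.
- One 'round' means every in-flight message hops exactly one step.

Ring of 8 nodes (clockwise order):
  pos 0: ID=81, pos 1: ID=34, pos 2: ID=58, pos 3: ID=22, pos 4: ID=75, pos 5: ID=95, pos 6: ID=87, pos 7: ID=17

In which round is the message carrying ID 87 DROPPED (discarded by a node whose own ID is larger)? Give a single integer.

Answer: 7

Derivation:
Round 1: pos1(id34) recv 81: fwd; pos2(id58) recv 34: drop; pos3(id22) recv 58: fwd; pos4(id75) recv 22: drop; pos5(id95) recv 75: drop; pos6(id87) recv 95: fwd; pos7(id17) recv 87: fwd; pos0(id81) recv 17: drop
Round 2: pos2(id58) recv 81: fwd; pos4(id75) recv 58: drop; pos7(id17) recv 95: fwd; pos0(id81) recv 87: fwd
Round 3: pos3(id22) recv 81: fwd; pos0(id81) recv 95: fwd; pos1(id34) recv 87: fwd
Round 4: pos4(id75) recv 81: fwd; pos1(id34) recv 95: fwd; pos2(id58) recv 87: fwd
Round 5: pos5(id95) recv 81: drop; pos2(id58) recv 95: fwd; pos3(id22) recv 87: fwd
Round 6: pos3(id22) recv 95: fwd; pos4(id75) recv 87: fwd
Round 7: pos4(id75) recv 95: fwd; pos5(id95) recv 87: drop
Round 8: pos5(id95) recv 95: ELECTED
Message ID 87 originates at pos 6; dropped at pos 5 in round 7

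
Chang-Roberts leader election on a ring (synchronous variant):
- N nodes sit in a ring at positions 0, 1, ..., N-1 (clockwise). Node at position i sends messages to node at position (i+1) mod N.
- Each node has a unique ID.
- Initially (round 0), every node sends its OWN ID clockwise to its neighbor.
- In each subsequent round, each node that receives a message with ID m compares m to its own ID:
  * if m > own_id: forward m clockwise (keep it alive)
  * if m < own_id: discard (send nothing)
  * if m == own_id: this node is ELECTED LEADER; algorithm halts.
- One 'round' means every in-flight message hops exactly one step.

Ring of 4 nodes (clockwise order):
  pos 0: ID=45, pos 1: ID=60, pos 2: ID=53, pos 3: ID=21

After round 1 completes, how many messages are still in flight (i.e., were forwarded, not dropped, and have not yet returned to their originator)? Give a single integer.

Answer: 2

Derivation:
Round 1: pos1(id60) recv 45: drop; pos2(id53) recv 60: fwd; pos3(id21) recv 53: fwd; pos0(id45) recv 21: drop
After round 1: 2 messages still in flight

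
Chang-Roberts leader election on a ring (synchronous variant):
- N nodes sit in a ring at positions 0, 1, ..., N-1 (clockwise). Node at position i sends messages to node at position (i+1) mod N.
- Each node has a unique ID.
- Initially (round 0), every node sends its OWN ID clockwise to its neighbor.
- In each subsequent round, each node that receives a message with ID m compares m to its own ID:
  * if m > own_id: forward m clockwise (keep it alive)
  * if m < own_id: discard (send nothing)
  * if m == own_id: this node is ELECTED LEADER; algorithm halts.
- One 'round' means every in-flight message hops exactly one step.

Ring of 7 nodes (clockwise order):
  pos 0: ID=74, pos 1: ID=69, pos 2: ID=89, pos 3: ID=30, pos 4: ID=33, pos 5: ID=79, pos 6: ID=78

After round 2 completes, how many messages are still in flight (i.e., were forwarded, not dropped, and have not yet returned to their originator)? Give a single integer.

Answer: 3

Derivation:
Round 1: pos1(id69) recv 74: fwd; pos2(id89) recv 69: drop; pos3(id30) recv 89: fwd; pos4(id33) recv 30: drop; pos5(id79) recv 33: drop; pos6(id78) recv 79: fwd; pos0(id74) recv 78: fwd
Round 2: pos2(id89) recv 74: drop; pos4(id33) recv 89: fwd; pos0(id74) recv 79: fwd; pos1(id69) recv 78: fwd
After round 2: 3 messages still in flight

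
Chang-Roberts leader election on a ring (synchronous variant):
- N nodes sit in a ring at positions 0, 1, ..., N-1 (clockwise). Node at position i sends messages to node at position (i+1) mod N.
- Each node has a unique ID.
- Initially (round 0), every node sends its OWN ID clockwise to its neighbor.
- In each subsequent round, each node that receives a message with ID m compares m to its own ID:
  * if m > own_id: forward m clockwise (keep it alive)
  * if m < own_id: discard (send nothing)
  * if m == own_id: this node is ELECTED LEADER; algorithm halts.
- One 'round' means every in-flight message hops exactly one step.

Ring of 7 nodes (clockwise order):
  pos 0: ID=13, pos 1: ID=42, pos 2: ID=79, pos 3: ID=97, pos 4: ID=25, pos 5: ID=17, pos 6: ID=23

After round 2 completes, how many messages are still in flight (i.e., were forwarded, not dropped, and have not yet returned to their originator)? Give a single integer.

Answer: 2

Derivation:
Round 1: pos1(id42) recv 13: drop; pos2(id79) recv 42: drop; pos3(id97) recv 79: drop; pos4(id25) recv 97: fwd; pos5(id17) recv 25: fwd; pos6(id23) recv 17: drop; pos0(id13) recv 23: fwd
Round 2: pos5(id17) recv 97: fwd; pos6(id23) recv 25: fwd; pos1(id42) recv 23: drop
After round 2: 2 messages still in flight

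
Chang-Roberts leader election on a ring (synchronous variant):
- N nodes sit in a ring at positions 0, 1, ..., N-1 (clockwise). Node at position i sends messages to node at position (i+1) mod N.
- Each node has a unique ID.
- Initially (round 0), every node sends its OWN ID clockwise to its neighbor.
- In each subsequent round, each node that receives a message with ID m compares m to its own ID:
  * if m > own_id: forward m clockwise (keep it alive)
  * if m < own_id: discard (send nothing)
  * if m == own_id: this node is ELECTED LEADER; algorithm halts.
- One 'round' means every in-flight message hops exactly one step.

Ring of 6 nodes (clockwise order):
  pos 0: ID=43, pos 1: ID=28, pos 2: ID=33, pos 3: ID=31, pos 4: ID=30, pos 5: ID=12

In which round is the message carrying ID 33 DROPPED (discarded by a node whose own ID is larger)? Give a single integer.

Answer: 4

Derivation:
Round 1: pos1(id28) recv 43: fwd; pos2(id33) recv 28: drop; pos3(id31) recv 33: fwd; pos4(id30) recv 31: fwd; pos5(id12) recv 30: fwd; pos0(id43) recv 12: drop
Round 2: pos2(id33) recv 43: fwd; pos4(id30) recv 33: fwd; pos5(id12) recv 31: fwd; pos0(id43) recv 30: drop
Round 3: pos3(id31) recv 43: fwd; pos5(id12) recv 33: fwd; pos0(id43) recv 31: drop
Round 4: pos4(id30) recv 43: fwd; pos0(id43) recv 33: drop
Round 5: pos5(id12) recv 43: fwd
Round 6: pos0(id43) recv 43: ELECTED
Message ID 33 originates at pos 2; dropped at pos 0 in round 4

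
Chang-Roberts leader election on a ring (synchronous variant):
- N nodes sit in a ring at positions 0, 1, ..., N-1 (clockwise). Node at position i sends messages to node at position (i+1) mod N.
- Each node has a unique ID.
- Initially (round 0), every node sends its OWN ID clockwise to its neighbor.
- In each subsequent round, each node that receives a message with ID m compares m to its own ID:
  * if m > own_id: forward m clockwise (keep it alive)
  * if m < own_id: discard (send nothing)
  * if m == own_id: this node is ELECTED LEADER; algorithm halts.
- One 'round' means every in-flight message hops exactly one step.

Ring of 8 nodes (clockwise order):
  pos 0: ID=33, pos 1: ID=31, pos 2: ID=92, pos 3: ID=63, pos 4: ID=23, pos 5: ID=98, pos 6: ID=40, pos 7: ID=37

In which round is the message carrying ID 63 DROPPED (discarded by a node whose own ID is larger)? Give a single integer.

Answer: 2

Derivation:
Round 1: pos1(id31) recv 33: fwd; pos2(id92) recv 31: drop; pos3(id63) recv 92: fwd; pos4(id23) recv 63: fwd; pos5(id98) recv 23: drop; pos6(id40) recv 98: fwd; pos7(id37) recv 40: fwd; pos0(id33) recv 37: fwd
Round 2: pos2(id92) recv 33: drop; pos4(id23) recv 92: fwd; pos5(id98) recv 63: drop; pos7(id37) recv 98: fwd; pos0(id33) recv 40: fwd; pos1(id31) recv 37: fwd
Round 3: pos5(id98) recv 92: drop; pos0(id33) recv 98: fwd; pos1(id31) recv 40: fwd; pos2(id92) recv 37: drop
Round 4: pos1(id31) recv 98: fwd; pos2(id92) recv 40: drop
Round 5: pos2(id92) recv 98: fwd
Round 6: pos3(id63) recv 98: fwd
Round 7: pos4(id23) recv 98: fwd
Round 8: pos5(id98) recv 98: ELECTED
Message ID 63 originates at pos 3; dropped at pos 5 in round 2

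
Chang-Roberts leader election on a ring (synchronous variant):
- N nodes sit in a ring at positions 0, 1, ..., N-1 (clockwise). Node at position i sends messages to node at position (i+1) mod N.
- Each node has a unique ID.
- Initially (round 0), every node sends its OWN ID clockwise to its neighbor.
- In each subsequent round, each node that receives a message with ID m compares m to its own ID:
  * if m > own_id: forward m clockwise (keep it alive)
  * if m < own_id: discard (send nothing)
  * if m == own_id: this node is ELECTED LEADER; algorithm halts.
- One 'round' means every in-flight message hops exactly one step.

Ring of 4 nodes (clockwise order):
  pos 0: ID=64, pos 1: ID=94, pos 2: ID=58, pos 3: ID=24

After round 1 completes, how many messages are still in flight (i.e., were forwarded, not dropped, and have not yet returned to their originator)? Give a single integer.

Round 1: pos1(id94) recv 64: drop; pos2(id58) recv 94: fwd; pos3(id24) recv 58: fwd; pos0(id64) recv 24: drop
After round 1: 2 messages still in flight

Answer: 2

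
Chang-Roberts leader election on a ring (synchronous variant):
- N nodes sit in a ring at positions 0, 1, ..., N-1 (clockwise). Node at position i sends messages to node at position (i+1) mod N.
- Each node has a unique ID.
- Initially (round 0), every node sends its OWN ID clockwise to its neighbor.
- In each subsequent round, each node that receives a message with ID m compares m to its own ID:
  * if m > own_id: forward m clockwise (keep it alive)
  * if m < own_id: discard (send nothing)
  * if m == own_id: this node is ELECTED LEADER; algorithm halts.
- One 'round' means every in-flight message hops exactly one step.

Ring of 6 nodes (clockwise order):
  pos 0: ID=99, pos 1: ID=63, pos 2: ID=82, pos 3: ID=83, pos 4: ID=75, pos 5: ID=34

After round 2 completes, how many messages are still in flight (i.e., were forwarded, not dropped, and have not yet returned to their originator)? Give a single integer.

Round 1: pos1(id63) recv 99: fwd; pos2(id82) recv 63: drop; pos3(id83) recv 82: drop; pos4(id75) recv 83: fwd; pos5(id34) recv 75: fwd; pos0(id99) recv 34: drop
Round 2: pos2(id82) recv 99: fwd; pos5(id34) recv 83: fwd; pos0(id99) recv 75: drop
After round 2: 2 messages still in flight

Answer: 2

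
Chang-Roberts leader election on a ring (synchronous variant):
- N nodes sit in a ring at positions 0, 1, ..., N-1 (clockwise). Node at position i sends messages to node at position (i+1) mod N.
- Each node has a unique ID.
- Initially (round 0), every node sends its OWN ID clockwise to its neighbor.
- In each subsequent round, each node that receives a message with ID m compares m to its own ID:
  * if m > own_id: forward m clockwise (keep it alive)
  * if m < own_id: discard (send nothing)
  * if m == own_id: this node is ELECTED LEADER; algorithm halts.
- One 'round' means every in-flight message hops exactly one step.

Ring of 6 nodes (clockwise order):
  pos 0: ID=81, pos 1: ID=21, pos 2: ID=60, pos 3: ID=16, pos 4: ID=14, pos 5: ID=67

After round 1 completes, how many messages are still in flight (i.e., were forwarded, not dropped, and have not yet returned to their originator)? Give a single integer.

Round 1: pos1(id21) recv 81: fwd; pos2(id60) recv 21: drop; pos3(id16) recv 60: fwd; pos4(id14) recv 16: fwd; pos5(id67) recv 14: drop; pos0(id81) recv 67: drop
After round 1: 3 messages still in flight

Answer: 3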